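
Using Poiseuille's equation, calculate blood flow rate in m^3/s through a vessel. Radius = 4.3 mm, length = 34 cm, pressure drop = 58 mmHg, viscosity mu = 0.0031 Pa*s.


Q = pi*r^4*dP / (8*mu*L)
r = 0.0043 m, L = 0.34 m
dP = 58 mmHg = 7732.676 Pa
Q = 9.8497e-04 m^3/s


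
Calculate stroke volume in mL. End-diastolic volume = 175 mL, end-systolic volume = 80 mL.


SV = EDV - ESV
SV = 175 - 80
SV = 95 mL


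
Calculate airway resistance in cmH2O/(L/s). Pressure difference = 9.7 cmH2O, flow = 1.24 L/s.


R = dP / flow
R = 9.7 / 1.24
R = 7.823 cmH2O/(L/s)


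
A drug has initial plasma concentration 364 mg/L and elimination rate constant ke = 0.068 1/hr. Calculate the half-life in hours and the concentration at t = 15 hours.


t_half = ln(2) / ke = 0.693147 / 0.068 = 10.19 hr
C(t) = C0 * exp(-ke*t) = 364 * exp(-0.068*15)
C(15) = 131.3 mg/L


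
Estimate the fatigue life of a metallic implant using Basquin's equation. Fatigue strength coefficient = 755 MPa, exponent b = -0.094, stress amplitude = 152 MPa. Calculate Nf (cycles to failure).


sigma_a = sigma_f' * (2Nf)^b
2Nf = (sigma_a/sigma_f')^(1/b)
2Nf = (152/755)^(1/-0.094)
2Nf = 25430502
Nf = 1.2715e+07


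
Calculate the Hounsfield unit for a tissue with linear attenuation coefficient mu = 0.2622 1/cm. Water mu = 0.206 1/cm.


HU = ((mu_tissue - mu_water) / mu_water) * 1000
HU = ((0.2622 - 0.206) / 0.206) * 1000
HU = 272.8


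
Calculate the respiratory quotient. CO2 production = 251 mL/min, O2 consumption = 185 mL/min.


RQ = VCO2 / VO2
RQ = 251 / 185
RQ = 1.357


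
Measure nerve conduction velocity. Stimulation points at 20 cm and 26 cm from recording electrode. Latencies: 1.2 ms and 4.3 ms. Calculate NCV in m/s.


Distance = (26 - 20) / 100 = 0.06 m
dt = (4.3 - 1.2) / 1000 = 0.0031 s
NCV = dist / dt = 19.35 m/s


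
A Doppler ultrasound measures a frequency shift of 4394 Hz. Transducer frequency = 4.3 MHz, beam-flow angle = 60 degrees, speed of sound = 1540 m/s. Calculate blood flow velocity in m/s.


v = fd * c / (2 * f0 * cos(theta))
v = 4394 * 1540 / (2 * 4.3000e+06 * cos(60))
v = 1.574 m/s


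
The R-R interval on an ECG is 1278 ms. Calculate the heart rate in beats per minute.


HR = 60 / RR_interval(s)
RR = 1278 ms = 1.278 s
HR = 60 / 1.278 = 46.95 bpm


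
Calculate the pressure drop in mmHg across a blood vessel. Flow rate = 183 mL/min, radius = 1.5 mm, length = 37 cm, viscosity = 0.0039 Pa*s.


dP = 8*mu*L*Q / (pi*r^4)
Q = 183 mL/min = 3.05e-06 m^3/s
dP = 2213.81 Pa = 2213.81 / 133.322 mmHg = 16.6 mmHg


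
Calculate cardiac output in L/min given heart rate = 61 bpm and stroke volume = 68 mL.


CO = HR * SV
CO = 61 * 68 / 1000
CO = 4.148 L/min


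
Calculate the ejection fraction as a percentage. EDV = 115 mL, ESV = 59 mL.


SV = EDV - ESV = 115 - 59 = 56 mL
EF = SV/EDV * 100 = 56/115 * 100
EF = 48.7%


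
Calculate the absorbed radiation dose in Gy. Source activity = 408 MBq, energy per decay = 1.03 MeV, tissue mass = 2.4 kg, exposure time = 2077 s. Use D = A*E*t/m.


A = 408 MBq = 4.0800e+08 Bq
E = 1.03 MeV = 1.65006e-13 J
D = A*E*t/m = 4.0800e+08*1.65006e-13*2077/2.4
D = 0.05826 Gy


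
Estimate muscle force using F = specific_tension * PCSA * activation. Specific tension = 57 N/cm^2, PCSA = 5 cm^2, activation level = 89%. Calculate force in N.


F = sigma * PCSA * activation
F = 57 * 5 * 0.89
F = 253.7 N


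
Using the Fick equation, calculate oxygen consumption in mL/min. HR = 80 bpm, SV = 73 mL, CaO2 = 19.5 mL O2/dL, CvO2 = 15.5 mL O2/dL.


CO = HR*SV = 80*73/1000 = 5.84 L/min
a-v O2 diff = 19.5 - 15.5 = 4 mL/dL
VO2 = CO * (CaO2-CvO2) * 10 dL/L
VO2 = 5.84 * 4 * 10
VO2 = 233.6 mL/min


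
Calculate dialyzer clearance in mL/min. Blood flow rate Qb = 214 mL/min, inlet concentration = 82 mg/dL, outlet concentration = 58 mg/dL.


K = Qb * (Cb_in - Cb_out) / Cb_in
K = 214 * (82 - 58) / 82
K = 62.63 mL/min


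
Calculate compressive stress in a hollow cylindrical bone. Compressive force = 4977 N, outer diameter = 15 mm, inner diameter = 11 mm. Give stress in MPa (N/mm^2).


A = pi*(r_o^2 - r_i^2)
r_o = 7.5 mm, r_i = 5.5 mm
A = 81.6814 mm^2
sigma = F/A = 4977 / 81.6814
sigma = 60.93 MPa


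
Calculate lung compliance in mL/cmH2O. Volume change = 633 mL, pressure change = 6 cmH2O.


C = dV / dP
C = 633 / 6
C = 105.5 mL/cmH2O


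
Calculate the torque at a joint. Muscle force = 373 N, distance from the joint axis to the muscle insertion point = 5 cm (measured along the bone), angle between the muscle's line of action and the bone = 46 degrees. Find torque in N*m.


Torque = F * d * sin(theta)   (moment arm = d*sin(theta))
d = 5 cm = 0.05 m
Torque = 373 * 0.05 * sin(46)
Torque = 13.42 N*m


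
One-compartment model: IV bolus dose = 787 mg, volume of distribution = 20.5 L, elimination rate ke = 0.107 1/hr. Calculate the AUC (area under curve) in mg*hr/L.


C0 = Dose/Vd = 787/20.5 = 38.3902 mg/L
AUC = C0/ke = 38.3902/0.107
AUC = 358.8 mg*hr/L


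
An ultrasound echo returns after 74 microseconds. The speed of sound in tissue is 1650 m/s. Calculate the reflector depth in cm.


depth = c * t / 2
t = 74 us = 7.4000e-05 s
depth = 1650 * 7.4000e-05 / 2
depth = 0.06105 m = 6.105 cm


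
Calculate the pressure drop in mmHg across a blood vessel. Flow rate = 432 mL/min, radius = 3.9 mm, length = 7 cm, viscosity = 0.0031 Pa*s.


dP = 8*mu*L*Q / (pi*r^4)
Q = 432 mL/min = 7.2e-06 m^3/s
dP = 17.1978 Pa = 17.1978 / 133.322 mmHg = 0.129 mmHg


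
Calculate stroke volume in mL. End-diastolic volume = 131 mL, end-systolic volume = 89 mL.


SV = EDV - ESV
SV = 131 - 89
SV = 42 mL


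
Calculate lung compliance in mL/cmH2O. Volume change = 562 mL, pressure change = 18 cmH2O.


C = dV / dP
C = 562 / 18
C = 31.22 mL/cmH2O


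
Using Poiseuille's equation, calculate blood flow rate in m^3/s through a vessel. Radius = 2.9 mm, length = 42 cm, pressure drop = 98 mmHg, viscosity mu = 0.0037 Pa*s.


Q = pi*r^4*dP / (8*mu*L)
r = 0.0029 m, L = 0.42 m
dP = 98 mmHg = 13065.556 Pa
Q = 2.3352e-04 m^3/s


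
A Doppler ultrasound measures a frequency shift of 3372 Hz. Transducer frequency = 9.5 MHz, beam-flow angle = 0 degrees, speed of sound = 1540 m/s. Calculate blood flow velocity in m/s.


v = fd * c / (2 * f0 * cos(theta))
v = 3372 * 1540 / (2 * 9.5000e+06 * cos(0))
v = 0.2733 m/s


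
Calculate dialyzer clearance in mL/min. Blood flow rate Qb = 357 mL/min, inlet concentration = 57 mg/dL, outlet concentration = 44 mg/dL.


K = Qb * (Cb_in - Cb_out) / Cb_in
K = 357 * (57 - 44) / 57
K = 81.42 mL/min


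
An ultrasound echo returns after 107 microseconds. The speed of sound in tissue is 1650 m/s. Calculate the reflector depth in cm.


depth = c * t / 2
t = 107 us = 1.0700e-04 s
depth = 1650 * 1.0700e-04 / 2
depth = 0.088275 m = 8.8275 cm


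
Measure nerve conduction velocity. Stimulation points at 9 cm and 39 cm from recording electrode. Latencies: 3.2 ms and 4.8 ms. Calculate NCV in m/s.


Distance = (39 - 9) / 100 = 0.3 m
dt = (4.8 - 3.2) / 1000 = 0.0016 s
NCV = dist / dt = 187.5 m/s


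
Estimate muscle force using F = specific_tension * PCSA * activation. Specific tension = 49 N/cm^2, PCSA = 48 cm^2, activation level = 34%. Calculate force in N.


F = sigma * PCSA * activation
F = 49 * 48 * 0.34
F = 799.7 N


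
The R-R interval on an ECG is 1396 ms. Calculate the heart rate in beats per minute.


HR = 60 / RR_interval(s)
RR = 1396 ms = 1.396 s
HR = 60 / 1.396 = 42.98 bpm


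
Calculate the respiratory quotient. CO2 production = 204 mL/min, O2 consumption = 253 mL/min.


RQ = VCO2 / VO2
RQ = 204 / 253
RQ = 0.8063


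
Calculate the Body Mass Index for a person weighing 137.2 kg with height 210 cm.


BMI = weight / height^2
height = 210 cm = 2.1 m
BMI = 137.2 / 2.1^2
BMI = 31.11 kg/m^2


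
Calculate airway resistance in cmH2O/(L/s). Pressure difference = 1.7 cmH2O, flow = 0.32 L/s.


R = dP / flow
R = 1.7 / 0.32
R = 5.312 cmH2O/(L/s)


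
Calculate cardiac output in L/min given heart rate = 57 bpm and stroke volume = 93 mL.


CO = HR * SV
CO = 57 * 93 / 1000
CO = 5.301 L/min


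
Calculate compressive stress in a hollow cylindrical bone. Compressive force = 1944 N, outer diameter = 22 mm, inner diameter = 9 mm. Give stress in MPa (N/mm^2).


A = pi*(r_o^2 - r_i^2)
r_o = 11 mm, r_i = 4.5 mm
A = 316.515 mm^2
sigma = F/A = 1944 / 316.515
sigma = 6.142 MPa


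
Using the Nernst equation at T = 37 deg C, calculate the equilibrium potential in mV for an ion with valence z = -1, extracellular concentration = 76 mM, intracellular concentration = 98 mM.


E = (RT/(zF)) * ln(C_out/C_in)
T = 37 + 273.15 = 310.15 K
E = (8.314 * 310.15 / (-1 * 96485)) * ln(76/98)
E = 6.794 mV


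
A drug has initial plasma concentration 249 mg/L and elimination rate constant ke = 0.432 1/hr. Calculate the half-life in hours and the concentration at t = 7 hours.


t_half = ln(2) / ke = 0.693147 / 0.432 = 1.605 hr
C(t) = C0 * exp(-ke*t) = 249 * exp(-0.432*7)
C(7) = 12.1 mg/L


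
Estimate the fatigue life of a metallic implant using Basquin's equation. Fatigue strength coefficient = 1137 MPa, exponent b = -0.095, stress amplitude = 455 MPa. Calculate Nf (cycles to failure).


sigma_a = sigma_f' * (2Nf)^b
2Nf = (sigma_a/sigma_f')^(1/b)
2Nf = (455/1137)^(1/-0.095)
2Nf = 15375.608
Nf = 7688


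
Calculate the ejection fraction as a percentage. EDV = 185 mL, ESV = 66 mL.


SV = EDV - ESV = 185 - 66 = 119 mL
EF = SV/EDV * 100 = 119/185 * 100
EF = 64.32%


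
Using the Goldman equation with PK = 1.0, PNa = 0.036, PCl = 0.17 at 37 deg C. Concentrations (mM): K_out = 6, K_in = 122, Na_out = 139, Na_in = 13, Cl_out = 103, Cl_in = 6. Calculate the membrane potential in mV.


Vm = (RT/F)*ln((PK*Ko + PNa*Nao + PCl*Cli)/(PK*Ki + PNa*Nai + PCl*Clo))
Numer = 12.024, Denom = 139.978
Vm = -65.6 mV


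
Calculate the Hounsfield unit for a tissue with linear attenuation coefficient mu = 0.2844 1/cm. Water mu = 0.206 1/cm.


HU = ((mu_tissue - mu_water) / mu_water) * 1000
HU = ((0.2844 - 0.206) / 0.206) * 1000
HU = 380.6


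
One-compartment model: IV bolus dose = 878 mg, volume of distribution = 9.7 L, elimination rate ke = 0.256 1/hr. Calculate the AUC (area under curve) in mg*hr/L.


C0 = Dose/Vd = 878/9.7 = 90.5155 mg/L
AUC = C0/ke = 90.5155/0.256
AUC = 353.6 mg*hr/L


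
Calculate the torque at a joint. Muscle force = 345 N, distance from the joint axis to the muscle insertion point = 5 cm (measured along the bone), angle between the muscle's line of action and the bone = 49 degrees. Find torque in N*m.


Torque = F * d * sin(theta)   (moment arm = d*sin(theta))
d = 5 cm = 0.05 m
Torque = 345 * 0.05 * sin(49)
Torque = 13.02 N*m


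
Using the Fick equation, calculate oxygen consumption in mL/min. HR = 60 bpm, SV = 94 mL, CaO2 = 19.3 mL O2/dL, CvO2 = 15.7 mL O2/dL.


CO = HR*SV = 60*94/1000 = 5.64 L/min
a-v O2 diff = 19.3 - 15.7 = 3.6 mL/dL
VO2 = CO * (CaO2-CvO2) * 10 dL/L
VO2 = 5.64 * 3.6 * 10
VO2 = 203 mL/min


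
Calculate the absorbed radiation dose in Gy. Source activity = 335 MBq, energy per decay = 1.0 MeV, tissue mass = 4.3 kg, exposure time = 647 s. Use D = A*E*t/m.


A = 335 MBq = 3.3500e+08 Bq
E = 1.0 MeV = 1.602e-13 J
D = A*E*t/m = 3.3500e+08*1.602e-13*647/4.3
D = 0.008075 Gy


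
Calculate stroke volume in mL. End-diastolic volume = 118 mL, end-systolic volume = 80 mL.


SV = EDV - ESV
SV = 118 - 80
SV = 38 mL


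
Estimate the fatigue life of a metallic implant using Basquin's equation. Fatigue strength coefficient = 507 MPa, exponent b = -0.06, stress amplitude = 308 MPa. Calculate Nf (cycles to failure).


sigma_a = sigma_f' * (2Nf)^b
2Nf = (sigma_a/sigma_f')^(1/b)
2Nf = (308/507)^(1/-0.06)
2Nf = 4051.5454
Nf = 2026


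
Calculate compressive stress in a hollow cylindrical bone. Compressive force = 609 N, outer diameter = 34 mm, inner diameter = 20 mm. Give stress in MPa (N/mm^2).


A = pi*(r_o^2 - r_i^2)
r_o = 17 mm, r_i = 10 mm
A = 593.761 mm^2
sigma = F/A = 609 / 593.761
sigma = 1.026 MPa


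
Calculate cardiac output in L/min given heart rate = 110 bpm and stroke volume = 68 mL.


CO = HR * SV
CO = 110 * 68 / 1000
CO = 7.48 L/min


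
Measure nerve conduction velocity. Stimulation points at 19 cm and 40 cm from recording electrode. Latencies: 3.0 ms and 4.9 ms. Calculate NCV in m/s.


Distance = (40 - 19) / 100 = 0.21 m
dt = (4.9 - 3.0) / 1000 = 0.0019 s
NCV = dist / dt = 110.5 m/s


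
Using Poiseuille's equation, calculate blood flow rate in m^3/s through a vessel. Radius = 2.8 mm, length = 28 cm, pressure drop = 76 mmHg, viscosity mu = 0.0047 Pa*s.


Q = pi*r^4*dP / (8*mu*L)
r = 0.0028 m, L = 0.28 m
dP = 76 mmHg = 10132.472 Pa
Q = 1.8585e-04 m^3/s


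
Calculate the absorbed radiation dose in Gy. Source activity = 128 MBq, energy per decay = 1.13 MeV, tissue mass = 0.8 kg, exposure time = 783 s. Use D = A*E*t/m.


A = 128 MBq = 1.2800e+08 Bq
E = 1.13 MeV = 1.81026e-13 J
D = A*E*t/m = 1.2800e+08*1.81026e-13*783/0.8
D = 0.02268 Gy


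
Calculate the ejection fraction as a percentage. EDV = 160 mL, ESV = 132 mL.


SV = EDV - ESV = 160 - 132 = 28 mL
EF = SV/EDV * 100 = 28/160 * 100
EF = 17.5%


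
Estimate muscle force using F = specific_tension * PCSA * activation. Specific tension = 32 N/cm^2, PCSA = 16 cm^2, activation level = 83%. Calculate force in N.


F = sigma * PCSA * activation
F = 32 * 16 * 0.83
F = 425 N


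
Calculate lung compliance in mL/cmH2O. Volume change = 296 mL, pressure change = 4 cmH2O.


C = dV / dP
C = 296 / 4
C = 74 mL/cmH2O


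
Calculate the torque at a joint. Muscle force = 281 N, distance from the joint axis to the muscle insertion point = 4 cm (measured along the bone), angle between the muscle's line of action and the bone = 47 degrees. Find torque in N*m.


Torque = F * d * sin(theta)   (moment arm = d*sin(theta))
d = 4 cm = 0.04 m
Torque = 281 * 0.04 * sin(47)
Torque = 8.22 N*m


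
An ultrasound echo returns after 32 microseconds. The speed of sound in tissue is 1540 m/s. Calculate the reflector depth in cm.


depth = c * t / 2
t = 32 us = 3.2000e-05 s
depth = 1540 * 3.2000e-05 / 2
depth = 0.02464 m = 2.464 cm


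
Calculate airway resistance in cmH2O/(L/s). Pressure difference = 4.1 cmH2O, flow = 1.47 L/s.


R = dP / flow
R = 4.1 / 1.47
R = 2.789 cmH2O/(L/s)


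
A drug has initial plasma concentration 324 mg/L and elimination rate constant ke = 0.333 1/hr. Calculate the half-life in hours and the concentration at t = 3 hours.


t_half = ln(2) / ke = 0.693147 / 0.333 = 2.082 hr
C(t) = C0 * exp(-ke*t) = 324 * exp(-0.333*3)
C(3) = 119.3 mg/L


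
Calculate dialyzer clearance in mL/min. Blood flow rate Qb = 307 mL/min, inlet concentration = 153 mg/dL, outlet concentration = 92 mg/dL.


K = Qb * (Cb_in - Cb_out) / Cb_in
K = 307 * (153 - 92) / 153
K = 122.4 mL/min


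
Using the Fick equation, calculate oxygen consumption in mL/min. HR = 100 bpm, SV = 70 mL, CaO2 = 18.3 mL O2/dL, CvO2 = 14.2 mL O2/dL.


CO = HR*SV = 100*70/1000 = 7 L/min
a-v O2 diff = 18.3 - 14.2 = 4.1 mL/dL
VO2 = CO * (CaO2-CvO2) * 10 dL/L
VO2 = 7 * 4.1 * 10
VO2 = 287 mL/min


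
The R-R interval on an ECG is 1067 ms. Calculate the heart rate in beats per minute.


HR = 60 / RR_interval(s)
RR = 1067 ms = 1.067 s
HR = 60 / 1.067 = 56.23 bpm


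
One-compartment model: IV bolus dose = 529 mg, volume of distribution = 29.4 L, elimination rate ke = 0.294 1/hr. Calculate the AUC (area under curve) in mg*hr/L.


C0 = Dose/Vd = 529/29.4 = 17.9932 mg/L
AUC = C0/ke = 17.9932/0.294
AUC = 61.2 mg*hr/L


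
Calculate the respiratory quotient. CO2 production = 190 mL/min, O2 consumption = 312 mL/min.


RQ = VCO2 / VO2
RQ = 190 / 312
RQ = 0.609


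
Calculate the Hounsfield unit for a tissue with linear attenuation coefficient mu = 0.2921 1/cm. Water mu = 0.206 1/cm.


HU = ((mu_tissue - mu_water) / mu_water) * 1000
HU = ((0.2921 - 0.206) / 0.206) * 1000
HU = 418


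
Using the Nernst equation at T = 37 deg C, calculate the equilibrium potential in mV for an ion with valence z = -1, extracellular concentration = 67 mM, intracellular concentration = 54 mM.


E = (RT/(zF)) * ln(C_out/C_in)
T = 37 + 273.15 = 310.15 K
E = (8.314 * 310.15 / (-1 * 96485)) * ln(67/54)
E = -5.765 mV


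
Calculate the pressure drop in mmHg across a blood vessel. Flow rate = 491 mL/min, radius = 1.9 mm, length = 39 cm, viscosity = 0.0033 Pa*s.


dP = 8*mu*L*Q / (pi*r^4)
Q = 491 mL/min = 8.18333e-06 m^3/s
dP = 2057.95 Pa = 2057.95 / 133.322 mmHg = 15.44 mmHg


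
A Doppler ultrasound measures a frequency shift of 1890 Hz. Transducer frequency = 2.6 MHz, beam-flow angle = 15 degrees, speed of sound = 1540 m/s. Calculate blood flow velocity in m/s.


v = fd * c / (2 * f0 * cos(theta))
v = 1890 * 1540 / (2 * 2.6000e+06 * cos(15))
v = 0.5795 m/s


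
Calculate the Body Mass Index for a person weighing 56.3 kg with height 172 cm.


BMI = weight / height^2
height = 172 cm = 1.72 m
BMI = 56.3 / 1.72^2
BMI = 19.03 kg/m^2


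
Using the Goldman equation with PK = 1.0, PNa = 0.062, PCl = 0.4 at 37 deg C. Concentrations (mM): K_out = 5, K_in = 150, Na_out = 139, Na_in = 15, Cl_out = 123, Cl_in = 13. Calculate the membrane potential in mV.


Vm = (RT/F)*ln((PK*Ko + PNa*Nao + PCl*Cli)/(PK*Ki + PNa*Nai + PCl*Clo))
Numer = 18.818, Denom = 200.13
Vm = -63.18 mV


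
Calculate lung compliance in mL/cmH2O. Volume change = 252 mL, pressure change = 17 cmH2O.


C = dV / dP
C = 252 / 17
C = 14.82 mL/cmH2O


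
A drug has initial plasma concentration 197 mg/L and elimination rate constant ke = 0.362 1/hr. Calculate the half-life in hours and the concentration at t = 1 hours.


t_half = ln(2) / ke = 0.693147 / 0.362 = 1.915 hr
C(t) = C0 * exp(-ke*t) = 197 * exp(-0.362*1)
C(1) = 137.2 mg/L


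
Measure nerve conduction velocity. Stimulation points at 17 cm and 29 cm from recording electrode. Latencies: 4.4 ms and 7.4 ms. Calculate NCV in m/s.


Distance = (29 - 17) / 100 = 0.12 m
dt = (7.4 - 4.4) / 1000 = 0.003 s
NCV = dist / dt = 40 m/s


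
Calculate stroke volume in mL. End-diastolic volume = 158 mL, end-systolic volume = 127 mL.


SV = EDV - ESV
SV = 158 - 127
SV = 31 mL


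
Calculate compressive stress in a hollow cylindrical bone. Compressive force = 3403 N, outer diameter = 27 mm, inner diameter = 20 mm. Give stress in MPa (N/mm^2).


A = pi*(r_o^2 - r_i^2)
r_o = 13.5 mm, r_i = 10 mm
A = 258.396 mm^2
sigma = F/A = 3403 / 258.396
sigma = 13.17 MPa


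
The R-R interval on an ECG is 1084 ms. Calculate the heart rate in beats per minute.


HR = 60 / RR_interval(s)
RR = 1084 ms = 1.084 s
HR = 60 / 1.084 = 55.35 bpm


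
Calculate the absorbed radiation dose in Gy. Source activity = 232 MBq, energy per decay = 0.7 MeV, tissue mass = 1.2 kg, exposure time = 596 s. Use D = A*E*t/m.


A = 232 MBq = 2.3200e+08 Bq
E = 0.7 MeV = 1.1214e-13 J
D = A*E*t/m = 2.3200e+08*1.1214e-13*596/1.2
D = 0.01292 Gy


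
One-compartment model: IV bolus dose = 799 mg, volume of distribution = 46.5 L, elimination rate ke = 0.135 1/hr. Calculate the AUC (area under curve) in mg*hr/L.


C0 = Dose/Vd = 799/46.5 = 17.1828 mg/L
AUC = C0/ke = 17.1828/0.135
AUC = 127.3 mg*hr/L


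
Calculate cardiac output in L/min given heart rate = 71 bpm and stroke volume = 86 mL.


CO = HR * SV
CO = 71 * 86 / 1000
CO = 6.106 L/min


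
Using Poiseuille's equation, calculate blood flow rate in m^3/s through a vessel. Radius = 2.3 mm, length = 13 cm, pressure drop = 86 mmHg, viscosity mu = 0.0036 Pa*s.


Q = pi*r^4*dP / (8*mu*L)
r = 0.0023 m, L = 0.13 m
dP = 86 mmHg = 11465.692 Pa
Q = 2.6923e-04 m^3/s


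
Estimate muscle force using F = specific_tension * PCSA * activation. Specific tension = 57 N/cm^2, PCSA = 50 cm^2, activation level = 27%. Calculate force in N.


F = sigma * PCSA * activation
F = 57 * 50 * 0.27
F = 769.5 N


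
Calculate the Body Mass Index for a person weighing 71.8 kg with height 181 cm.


BMI = weight / height^2
height = 181 cm = 1.81 m
BMI = 71.8 / 1.81^2
BMI = 21.92 kg/m^2


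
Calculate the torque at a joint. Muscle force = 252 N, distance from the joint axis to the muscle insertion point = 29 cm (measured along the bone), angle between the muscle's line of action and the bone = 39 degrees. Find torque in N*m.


Torque = F * d * sin(theta)   (moment arm = d*sin(theta))
d = 29 cm = 0.29 m
Torque = 252 * 0.29 * sin(39)
Torque = 45.99 N*m


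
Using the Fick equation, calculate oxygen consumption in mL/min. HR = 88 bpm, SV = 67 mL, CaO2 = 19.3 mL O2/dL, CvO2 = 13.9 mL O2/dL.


CO = HR*SV = 88*67/1000 = 5.896 L/min
a-v O2 diff = 19.3 - 13.9 = 5.4 mL/dL
VO2 = CO * (CaO2-CvO2) * 10 dL/L
VO2 = 5.896 * 5.4 * 10
VO2 = 318.4 mL/min


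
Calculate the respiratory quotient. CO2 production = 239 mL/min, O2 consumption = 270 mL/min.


RQ = VCO2 / VO2
RQ = 239 / 270
RQ = 0.8852


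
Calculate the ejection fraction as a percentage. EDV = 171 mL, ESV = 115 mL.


SV = EDV - ESV = 171 - 115 = 56 mL
EF = SV/EDV * 100 = 56/171 * 100
EF = 32.75%


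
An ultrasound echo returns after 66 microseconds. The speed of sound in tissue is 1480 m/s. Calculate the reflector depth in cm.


depth = c * t / 2
t = 66 us = 6.6000e-05 s
depth = 1480 * 6.6000e-05 / 2
depth = 0.04884 m = 4.884 cm


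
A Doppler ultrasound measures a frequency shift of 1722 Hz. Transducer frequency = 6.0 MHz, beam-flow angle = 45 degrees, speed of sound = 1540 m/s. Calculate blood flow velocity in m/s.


v = fd * c / (2 * f0 * cos(theta))
v = 1722 * 1540 / (2 * 6.0000e+06 * cos(45))
v = 0.3125 m/s


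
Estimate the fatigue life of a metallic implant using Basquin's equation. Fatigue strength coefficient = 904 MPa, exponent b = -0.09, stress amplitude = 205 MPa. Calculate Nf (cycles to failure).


sigma_a = sigma_f' * (2Nf)^b
2Nf = (sigma_a/sigma_f')^(1/b)
2Nf = (205/904)^(1/-0.09)
2Nf = 14459787
Nf = 7.2299e+06


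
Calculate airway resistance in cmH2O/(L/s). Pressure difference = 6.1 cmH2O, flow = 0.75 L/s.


R = dP / flow
R = 6.1 / 0.75
R = 8.133 cmH2O/(L/s)


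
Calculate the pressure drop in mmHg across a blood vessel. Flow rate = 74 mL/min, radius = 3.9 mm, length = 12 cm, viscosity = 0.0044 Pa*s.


dP = 8*mu*L*Q / (pi*r^4)
Q = 74 mL/min = 1.23333e-06 m^3/s
dP = 7.16795 Pa = 7.16795 / 133.322 mmHg = 0.05376 mmHg


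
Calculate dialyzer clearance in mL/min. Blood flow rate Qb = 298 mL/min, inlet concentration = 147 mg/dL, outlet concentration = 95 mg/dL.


K = Qb * (Cb_in - Cb_out) / Cb_in
K = 298 * (147 - 95) / 147
K = 105.4 mL/min


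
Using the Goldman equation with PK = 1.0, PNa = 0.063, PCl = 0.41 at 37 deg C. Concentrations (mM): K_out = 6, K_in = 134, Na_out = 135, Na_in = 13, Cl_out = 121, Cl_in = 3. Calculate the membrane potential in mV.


Vm = (RT/F)*ln((PK*Ko + PNa*Nao + PCl*Cli)/(PK*Ki + PNa*Nai + PCl*Clo))
Numer = 15.735, Denom = 184.429
Vm = -65.78 mV


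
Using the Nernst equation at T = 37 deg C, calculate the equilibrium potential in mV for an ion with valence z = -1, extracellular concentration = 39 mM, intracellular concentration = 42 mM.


E = (RT/(zF)) * ln(C_out/C_in)
T = 37 + 273.15 = 310.15 K
E = (8.314 * 310.15 / (-1 * 96485)) * ln(39/42)
E = 1.981 mV


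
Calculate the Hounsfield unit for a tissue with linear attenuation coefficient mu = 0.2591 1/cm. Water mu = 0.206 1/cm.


HU = ((mu_tissue - mu_water) / mu_water) * 1000
HU = ((0.2591 - 0.206) / 0.206) * 1000
HU = 257.8


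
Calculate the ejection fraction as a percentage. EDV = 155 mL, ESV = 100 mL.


SV = EDV - ESV = 155 - 100 = 55 mL
EF = SV/EDV * 100 = 55/155 * 100
EF = 35.48%


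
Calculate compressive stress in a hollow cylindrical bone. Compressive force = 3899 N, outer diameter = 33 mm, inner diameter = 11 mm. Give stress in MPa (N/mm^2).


A = pi*(r_o^2 - r_i^2)
r_o = 16.5 mm, r_i = 5.5 mm
A = 760.265 mm^2
sigma = F/A = 3899 / 760.265
sigma = 5.128 MPa


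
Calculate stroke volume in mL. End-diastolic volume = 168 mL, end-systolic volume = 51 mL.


SV = EDV - ESV
SV = 168 - 51
SV = 117 mL


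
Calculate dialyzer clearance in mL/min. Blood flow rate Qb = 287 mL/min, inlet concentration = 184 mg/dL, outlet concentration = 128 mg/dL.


K = Qb * (Cb_in - Cb_out) / Cb_in
K = 287 * (184 - 128) / 184
K = 87.35 mL/min


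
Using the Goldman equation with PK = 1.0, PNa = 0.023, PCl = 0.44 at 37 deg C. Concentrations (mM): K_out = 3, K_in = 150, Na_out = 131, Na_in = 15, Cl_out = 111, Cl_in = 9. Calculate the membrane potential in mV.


Vm = (RT/F)*ln((PK*Ko + PNa*Nao + PCl*Cli)/(PK*Ki + PNa*Nai + PCl*Clo))
Numer = 9.973, Denom = 199.185
Vm = -80.02 mV


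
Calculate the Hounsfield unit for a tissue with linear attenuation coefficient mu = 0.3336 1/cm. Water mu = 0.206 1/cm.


HU = ((mu_tissue - mu_water) / mu_water) * 1000
HU = ((0.3336 - 0.206) / 0.206) * 1000
HU = 619.4


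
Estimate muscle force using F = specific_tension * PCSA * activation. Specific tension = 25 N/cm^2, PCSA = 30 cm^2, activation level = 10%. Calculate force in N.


F = sigma * PCSA * activation
F = 25 * 30 * 0.1
F = 75 N


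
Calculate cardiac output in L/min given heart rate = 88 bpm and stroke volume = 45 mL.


CO = HR * SV
CO = 88 * 45 / 1000
CO = 3.96 L/min


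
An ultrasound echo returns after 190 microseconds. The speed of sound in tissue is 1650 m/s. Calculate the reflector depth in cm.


depth = c * t / 2
t = 190 us = 1.9000e-04 s
depth = 1650 * 1.9000e-04 / 2
depth = 0.15675 m = 15.675 cm


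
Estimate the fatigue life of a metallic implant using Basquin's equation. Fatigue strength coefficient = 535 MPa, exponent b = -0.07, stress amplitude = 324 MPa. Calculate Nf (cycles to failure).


sigma_a = sigma_f' * (2Nf)^b
2Nf = (sigma_a/sigma_f')^(1/b)
2Nf = (324/535)^(1/-0.07)
2Nf = 1292.8671
Nf = 646.4


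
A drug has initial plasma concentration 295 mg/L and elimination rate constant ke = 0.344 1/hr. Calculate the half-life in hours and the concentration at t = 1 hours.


t_half = ln(2) / ke = 0.693147 / 0.344 = 2.015 hr
C(t) = C0 * exp(-ke*t) = 295 * exp(-0.344*1)
C(1) = 209.1 mg/L


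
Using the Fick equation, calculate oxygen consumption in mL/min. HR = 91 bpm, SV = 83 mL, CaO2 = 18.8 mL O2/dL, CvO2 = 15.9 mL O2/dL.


CO = HR*SV = 91*83/1000 = 7.553 L/min
a-v O2 diff = 18.8 - 15.9 = 2.9 mL/dL
VO2 = CO * (CaO2-CvO2) * 10 dL/L
VO2 = 7.553 * 2.9 * 10
VO2 = 219 mL/min


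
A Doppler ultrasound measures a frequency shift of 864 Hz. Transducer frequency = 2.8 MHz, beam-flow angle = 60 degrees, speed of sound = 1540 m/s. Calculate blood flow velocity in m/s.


v = fd * c / (2 * f0 * cos(theta))
v = 864 * 1540 / (2 * 2.8000e+06 * cos(60))
v = 0.4752 m/s


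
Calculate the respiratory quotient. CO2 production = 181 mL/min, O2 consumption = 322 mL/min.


RQ = VCO2 / VO2
RQ = 181 / 322
RQ = 0.5621


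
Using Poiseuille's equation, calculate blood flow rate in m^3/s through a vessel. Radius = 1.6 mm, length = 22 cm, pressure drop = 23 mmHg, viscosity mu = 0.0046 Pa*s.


Q = pi*r^4*dP / (8*mu*L)
r = 0.0016 m, L = 0.22 m
dP = 23 mmHg = 3066.406 Pa
Q = 7.7981e-06 m^3/s


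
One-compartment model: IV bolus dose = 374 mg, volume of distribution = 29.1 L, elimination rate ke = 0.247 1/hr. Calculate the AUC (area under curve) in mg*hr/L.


C0 = Dose/Vd = 374/29.1 = 12.8522 mg/L
AUC = C0/ke = 12.8522/0.247
AUC = 52.03 mg*hr/L


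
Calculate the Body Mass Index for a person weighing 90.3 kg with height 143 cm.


BMI = weight / height^2
height = 143 cm = 1.43 m
BMI = 90.3 / 1.43^2
BMI = 44.16 kg/m^2


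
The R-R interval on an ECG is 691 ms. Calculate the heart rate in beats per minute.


HR = 60 / RR_interval(s)
RR = 691 ms = 0.691 s
HR = 60 / 0.691 = 86.83 bpm


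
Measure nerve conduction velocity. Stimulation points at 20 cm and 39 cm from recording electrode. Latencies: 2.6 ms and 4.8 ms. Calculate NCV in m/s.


Distance = (39 - 20) / 100 = 0.19 m
dt = (4.8 - 2.6) / 1000 = 0.0022 s
NCV = dist / dt = 86.36 m/s


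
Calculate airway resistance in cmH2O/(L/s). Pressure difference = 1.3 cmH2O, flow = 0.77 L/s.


R = dP / flow
R = 1.3 / 0.77
R = 1.688 cmH2O/(L/s)


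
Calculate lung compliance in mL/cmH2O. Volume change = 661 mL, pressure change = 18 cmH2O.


C = dV / dP
C = 661 / 18
C = 36.72 mL/cmH2O


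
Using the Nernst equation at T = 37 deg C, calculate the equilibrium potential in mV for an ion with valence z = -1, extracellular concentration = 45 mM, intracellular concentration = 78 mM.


E = (RT/(zF)) * ln(C_out/C_in)
T = 37 + 273.15 = 310.15 K
E = (8.314 * 310.15 / (-1 * 96485)) * ln(45/78)
E = 14.7 mV


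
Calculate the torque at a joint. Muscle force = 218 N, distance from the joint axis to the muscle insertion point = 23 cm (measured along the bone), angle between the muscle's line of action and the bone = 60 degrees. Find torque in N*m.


Torque = F * d * sin(theta)   (moment arm = d*sin(theta))
d = 23 cm = 0.23 m
Torque = 218 * 0.23 * sin(60)
Torque = 43.42 N*m


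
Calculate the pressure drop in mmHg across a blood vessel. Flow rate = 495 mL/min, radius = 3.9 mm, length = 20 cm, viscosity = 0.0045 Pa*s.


dP = 8*mu*L*Q / (pi*r^4)
Q = 495 mL/min = 8.25e-06 m^3/s
dP = 81.7294 Pa = 81.7294 / 133.322 mmHg = 0.613 mmHg


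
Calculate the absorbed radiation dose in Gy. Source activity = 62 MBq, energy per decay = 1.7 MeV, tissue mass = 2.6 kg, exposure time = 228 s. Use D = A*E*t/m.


A = 62 MBq = 6.2000e+07 Bq
E = 1.7 MeV = 2.7234e-13 J
D = A*E*t/m = 6.2000e+07*2.7234e-13*228/2.6
D = 0.001481 Gy


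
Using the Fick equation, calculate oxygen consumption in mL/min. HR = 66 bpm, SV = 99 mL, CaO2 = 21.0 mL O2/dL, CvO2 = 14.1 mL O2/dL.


CO = HR*SV = 66*99/1000 = 6.534 L/min
a-v O2 diff = 21.0 - 14.1 = 6.9 mL/dL
VO2 = CO * (CaO2-CvO2) * 10 dL/L
VO2 = 6.534 * 6.9 * 10
VO2 = 450.8 mL/min


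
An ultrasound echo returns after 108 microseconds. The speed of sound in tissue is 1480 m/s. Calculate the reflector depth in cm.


depth = c * t / 2
t = 108 us = 1.0800e-04 s
depth = 1480 * 1.0800e-04 / 2
depth = 0.07992 m = 7.992 cm


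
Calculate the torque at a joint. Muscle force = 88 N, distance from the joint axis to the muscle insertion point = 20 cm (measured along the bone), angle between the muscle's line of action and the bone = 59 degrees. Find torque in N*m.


Torque = F * d * sin(theta)   (moment arm = d*sin(theta))
d = 20 cm = 0.2 m
Torque = 88 * 0.2 * sin(59)
Torque = 15.09 N*m


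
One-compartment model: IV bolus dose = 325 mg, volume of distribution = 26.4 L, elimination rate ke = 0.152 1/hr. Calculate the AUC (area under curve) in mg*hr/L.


C0 = Dose/Vd = 325/26.4 = 12.3106 mg/L
AUC = C0/ke = 12.3106/0.152
AUC = 80.99 mg*hr/L


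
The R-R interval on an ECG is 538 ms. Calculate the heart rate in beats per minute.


HR = 60 / RR_interval(s)
RR = 538 ms = 0.538 s
HR = 60 / 0.538 = 111.5 bpm


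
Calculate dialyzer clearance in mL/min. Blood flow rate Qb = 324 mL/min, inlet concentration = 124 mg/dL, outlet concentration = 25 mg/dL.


K = Qb * (Cb_in - Cb_out) / Cb_in
K = 324 * (124 - 25) / 124
K = 258.7 mL/min


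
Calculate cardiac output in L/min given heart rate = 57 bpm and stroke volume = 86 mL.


CO = HR * SV
CO = 57 * 86 / 1000
CO = 4.902 L/min


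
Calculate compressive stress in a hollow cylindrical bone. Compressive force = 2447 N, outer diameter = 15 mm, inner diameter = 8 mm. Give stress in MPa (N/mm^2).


A = pi*(r_o^2 - r_i^2)
r_o = 7.5 mm, r_i = 4 mm
A = 126.449 mm^2
sigma = F/A = 2447 / 126.449
sigma = 19.35 MPa


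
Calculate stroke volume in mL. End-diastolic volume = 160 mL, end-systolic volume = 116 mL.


SV = EDV - ESV
SV = 160 - 116
SV = 44 mL


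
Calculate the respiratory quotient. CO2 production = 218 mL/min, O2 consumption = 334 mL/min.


RQ = VCO2 / VO2
RQ = 218 / 334
RQ = 0.6527


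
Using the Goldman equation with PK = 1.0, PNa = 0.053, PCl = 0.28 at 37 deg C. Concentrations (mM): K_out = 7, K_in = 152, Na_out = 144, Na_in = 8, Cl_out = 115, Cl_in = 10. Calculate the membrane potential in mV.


Vm = (RT/F)*ln((PK*Ko + PNa*Nao + PCl*Cli)/(PK*Ki + PNa*Nai + PCl*Clo))
Numer = 17.432, Denom = 184.624
Vm = -63.07 mV


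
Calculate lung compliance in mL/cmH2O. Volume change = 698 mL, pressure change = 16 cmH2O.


C = dV / dP
C = 698 / 16
C = 43.62 mL/cmH2O


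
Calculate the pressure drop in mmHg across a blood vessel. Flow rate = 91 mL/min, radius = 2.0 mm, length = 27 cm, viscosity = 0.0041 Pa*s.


dP = 8*mu*L*Q / (pi*r^4)
Q = 91 mL/min = 1.51667e-06 m^3/s
dP = 267.214 Pa = 267.214 / 133.322 mmHg = 2.004 mmHg


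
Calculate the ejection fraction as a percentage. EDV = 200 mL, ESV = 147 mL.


SV = EDV - ESV = 200 - 147 = 53 mL
EF = SV/EDV * 100 = 53/200 * 100
EF = 26.5%


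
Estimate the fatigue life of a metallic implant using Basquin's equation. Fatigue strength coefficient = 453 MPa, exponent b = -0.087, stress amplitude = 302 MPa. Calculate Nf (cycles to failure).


sigma_a = sigma_f' * (2Nf)^b
2Nf = (sigma_a/sigma_f')^(1/b)
2Nf = (302/453)^(1/-0.087)
2Nf = 105.69087
Nf = 52.85


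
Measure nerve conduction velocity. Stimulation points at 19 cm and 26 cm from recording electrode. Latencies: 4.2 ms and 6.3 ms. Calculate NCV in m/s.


Distance = (26 - 19) / 100 = 0.07 m
dt = (6.3 - 4.2) / 1000 = 0.0021 s
NCV = dist / dt = 33.33 m/s


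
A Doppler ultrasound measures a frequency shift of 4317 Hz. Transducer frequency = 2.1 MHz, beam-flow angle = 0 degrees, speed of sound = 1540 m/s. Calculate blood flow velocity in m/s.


v = fd * c / (2 * f0 * cos(theta))
v = 4317 * 1540 / (2 * 2.1000e+06 * cos(0))
v = 1.583 m/s


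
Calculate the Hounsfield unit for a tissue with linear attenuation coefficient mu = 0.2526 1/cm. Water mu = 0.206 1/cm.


HU = ((mu_tissue - mu_water) / mu_water) * 1000
HU = ((0.2526 - 0.206) / 0.206) * 1000
HU = 226.2


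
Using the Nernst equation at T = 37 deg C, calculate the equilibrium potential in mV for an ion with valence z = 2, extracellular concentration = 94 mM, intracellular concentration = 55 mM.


E = (RT/(zF)) * ln(C_out/C_in)
T = 37 + 273.15 = 310.15 K
E = (8.314 * 310.15 / (2 * 96485)) * ln(94/55)
E = 7.162 mV


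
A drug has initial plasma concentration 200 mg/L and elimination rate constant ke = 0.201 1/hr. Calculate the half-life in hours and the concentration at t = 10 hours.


t_half = ln(2) / ke = 0.693147 / 0.201 = 3.448 hr
C(t) = C0 * exp(-ke*t) = 200 * exp(-0.201*10)
C(10) = 26.8 mg/L


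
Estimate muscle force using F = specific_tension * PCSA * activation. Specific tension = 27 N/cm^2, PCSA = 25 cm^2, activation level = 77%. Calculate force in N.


F = sigma * PCSA * activation
F = 27 * 25 * 0.77
F = 519.8 N


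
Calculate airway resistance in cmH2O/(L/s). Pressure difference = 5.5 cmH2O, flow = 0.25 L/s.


R = dP / flow
R = 5.5 / 0.25
R = 22 cmH2O/(L/s)


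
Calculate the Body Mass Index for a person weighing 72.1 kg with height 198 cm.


BMI = weight / height^2
height = 198 cm = 1.98 m
BMI = 72.1 / 1.98^2
BMI = 18.39 kg/m^2


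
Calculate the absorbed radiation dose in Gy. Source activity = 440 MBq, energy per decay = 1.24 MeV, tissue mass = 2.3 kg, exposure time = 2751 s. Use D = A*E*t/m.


A = 440 MBq = 4.4000e+08 Bq
E = 1.24 MeV = 1.98648e-13 J
D = A*E*t/m = 4.4000e+08*1.98648e-13*2751/2.3
D = 0.1045 Gy


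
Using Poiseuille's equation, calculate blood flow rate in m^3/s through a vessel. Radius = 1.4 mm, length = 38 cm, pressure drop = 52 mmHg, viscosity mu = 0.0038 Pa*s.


Q = pi*r^4*dP / (8*mu*L)
r = 0.0014 m, L = 0.38 m
dP = 52 mmHg = 6932.744 Pa
Q = 7.2429e-06 m^3/s


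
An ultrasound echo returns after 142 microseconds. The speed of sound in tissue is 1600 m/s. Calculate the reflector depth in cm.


depth = c * t / 2
t = 142 us = 1.4200e-04 s
depth = 1600 * 1.4200e-04 / 2
depth = 0.1136 m = 11.36 cm


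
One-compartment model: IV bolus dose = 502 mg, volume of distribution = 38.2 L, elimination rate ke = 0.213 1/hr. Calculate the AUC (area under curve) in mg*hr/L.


C0 = Dose/Vd = 502/38.2 = 13.1414 mg/L
AUC = C0/ke = 13.1414/0.213
AUC = 61.7 mg*hr/L


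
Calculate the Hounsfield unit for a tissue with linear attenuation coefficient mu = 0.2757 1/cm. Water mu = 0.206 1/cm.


HU = ((mu_tissue - mu_water) / mu_water) * 1000
HU = ((0.2757 - 0.206) / 0.206) * 1000
HU = 338.3


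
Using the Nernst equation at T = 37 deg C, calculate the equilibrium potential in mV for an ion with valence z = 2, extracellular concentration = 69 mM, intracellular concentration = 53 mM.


E = (RT/(zF)) * ln(C_out/C_in)
T = 37 + 273.15 = 310.15 K
E = (8.314 * 310.15 / (2 * 96485)) * ln(69/53)
E = 3.525 mV


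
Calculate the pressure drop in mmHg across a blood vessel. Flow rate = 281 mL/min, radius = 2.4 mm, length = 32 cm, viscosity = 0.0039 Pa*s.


dP = 8*mu*L*Q / (pi*r^4)
Q = 281 mL/min = 4.68333e-06 m^3/s
dP = 448.605 Pa = 448.605 / 133.322 mmHg = 3.365 mmHg


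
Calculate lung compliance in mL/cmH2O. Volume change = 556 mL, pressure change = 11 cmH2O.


C = dV / dP
C = 556 / 11
C = 50.55 mL/cmH2O


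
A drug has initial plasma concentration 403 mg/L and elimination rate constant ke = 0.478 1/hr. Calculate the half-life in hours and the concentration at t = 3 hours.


t_half = ln(2) / ke = 0.693147 / 0.478 = 1.45 hr
C(t) = C0 * exp(-ke*t) = 403 * exp(-0.478*3)
C(3) = 96.06 mg/L


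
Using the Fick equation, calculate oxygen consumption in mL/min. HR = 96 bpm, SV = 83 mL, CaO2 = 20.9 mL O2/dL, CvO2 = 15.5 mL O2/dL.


CO = HR*SV = 96*83/1000 = 7.968 L/min
a-v O2 diff = 20.9 - 15.5 = 5.4 mL/dL
VO2 = CO * (CaO2-CvO2) * 10 dL/L
VO2 = 7.968 * 5.4 * 10
VO2 = 430.3 mL/min


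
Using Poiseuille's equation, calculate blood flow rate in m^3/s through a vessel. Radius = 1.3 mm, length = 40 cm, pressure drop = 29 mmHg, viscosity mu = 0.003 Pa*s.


Q = pi*r^4*dP / (8*mu*L)
r = 0.0013 m, L = 0.4 m
dP = 29 mmHg = 3866.338 Pa
Q = 3.6137e-06 m^3/s


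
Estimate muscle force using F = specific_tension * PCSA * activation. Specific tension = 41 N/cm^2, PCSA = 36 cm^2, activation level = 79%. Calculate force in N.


F = sigma * PCSA * activation
F = 41 * 36 * 0.79
F = 1166 N


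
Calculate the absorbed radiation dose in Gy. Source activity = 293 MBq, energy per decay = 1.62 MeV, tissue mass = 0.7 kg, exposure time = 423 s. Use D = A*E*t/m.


A = 293 MBq = 2.9300e+08 Bq
E = 1.62 MeV = 2.59524e-13 J
D = A*E*t/m = 2.9300e+08*2.59524e-13*423/0.7
D = 0.04595 Gy


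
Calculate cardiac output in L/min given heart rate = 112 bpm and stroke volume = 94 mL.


CO = HR * SV
CO = 112 * 94 / 1000
CO = 10.53 L/min


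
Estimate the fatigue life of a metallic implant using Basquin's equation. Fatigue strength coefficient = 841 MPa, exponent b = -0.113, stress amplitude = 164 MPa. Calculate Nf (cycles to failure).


sigma_a = sigma_f' * (2Nf)^b
2Nf = (sigma_a/sigma_f')^(1/b)
2Nf = (164/841)^(1/-0.113)
2Nf = 1917619.2
Nf = 9.588e+05


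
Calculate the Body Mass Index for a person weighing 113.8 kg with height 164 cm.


BMI = weight / height^2
height = 164 cm = 1.64 m
BMI = 113.8 / 1.64^2
BMI = 42.31 kg/m^2


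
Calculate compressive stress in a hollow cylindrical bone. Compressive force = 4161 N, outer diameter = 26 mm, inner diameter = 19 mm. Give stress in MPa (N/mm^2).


A = pi*(r_o^2 - r_i^2)
r_o = 13 mm, r_i = 9.5 mm
A = 247.4 mm^2
sigma = F/A = 4161 / 247.4
sigma = 16.82 MPa


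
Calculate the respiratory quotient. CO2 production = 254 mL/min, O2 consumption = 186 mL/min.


RQ = VCO2 / VO2
RQ = 254 / 186
RQ = 1.366


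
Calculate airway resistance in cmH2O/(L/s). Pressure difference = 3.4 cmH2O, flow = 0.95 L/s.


R = dP / flow
R = 3.4 / 0.95
R = 3.579 cmH2O/(L/s)
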